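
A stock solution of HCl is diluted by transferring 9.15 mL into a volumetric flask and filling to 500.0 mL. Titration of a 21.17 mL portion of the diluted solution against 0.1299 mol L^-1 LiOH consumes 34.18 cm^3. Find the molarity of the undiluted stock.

n(LiOH) = 0.1299 x 0.03418 = 0.004440 mol.
n(HCl) in the aliquot = 0.004440 mol.
[diluted HCl] = 0.004440 / 0.02117 = 0.2097 M.
Dilution factor = 500.0/9.150 = 54.64, so [stock] = 0.2097 x 54.64 = 11.5 M.

11.5 M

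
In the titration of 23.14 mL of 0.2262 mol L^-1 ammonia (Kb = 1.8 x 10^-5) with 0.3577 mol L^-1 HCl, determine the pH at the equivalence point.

n(NH3) = 0.2262 x 0.02314 = 0.005234 mol; V(HCl) at equivalence = 0.005234/0.3577 = 0.01463 L.
At equivalence the base is fully converted to NH4+; total volume = 0.03777 L, so [NH4+] = 0.005234/0.03777 = 0.1386 M.
Ka(NH4+) = Kw/Kb = 1.0e-14 / 1.8 x 10^-5 = 5.56e-10.
[H^+] = sqrt(Ka x [NH4+]) = sqrt(5.56e-10 x 0.1386) = 8.77e-6 M.
pH = -log(8.77e-6) = 5.06.

5.06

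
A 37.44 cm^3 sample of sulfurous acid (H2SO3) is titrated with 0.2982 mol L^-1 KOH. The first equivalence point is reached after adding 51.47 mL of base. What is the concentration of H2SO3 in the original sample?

n(KOH) = 0.2982 x 0.05147 = 0.01535 mol.
At the first equivalence point, 1 mol OH^- react per mol H2SO3, so n(H2SO3) = 0.01535 / 1 = 0.01535 mol.
[H2SO3] = 0.01535 / 0.03744 L = 0.410 M.

0.410 M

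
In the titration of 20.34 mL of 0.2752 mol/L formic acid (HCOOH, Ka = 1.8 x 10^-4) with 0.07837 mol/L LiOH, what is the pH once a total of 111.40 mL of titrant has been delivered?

12.38

n(acid) = 0.2752 x 0.02034 = 0.005598 mol; n(LiOH) added = 0.07837 x 0.1114 = 0.008730 mol.
Base is in excess by 0.008730 - 0.005598 = 0.003133 mol in a total volume of 0.1317 L.
[OH^-] = 0.003133/0.1317 = 0.02378 M, so pOH = 1.62 and pH = 14.00 - 1.62 = 12.38.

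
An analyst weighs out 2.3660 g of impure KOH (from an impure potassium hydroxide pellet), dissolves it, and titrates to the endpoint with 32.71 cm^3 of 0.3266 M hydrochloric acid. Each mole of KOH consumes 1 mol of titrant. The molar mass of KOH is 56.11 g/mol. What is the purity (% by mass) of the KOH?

25.3%

n(HCl) = 0.3266 x 0.03271 = 0.01068 mol.
n(KOH) = 0.01068 / 1 = 0.01068 mol.
mass of KOH = 0.01068 x 56.11 = 0.5994 g.
% purity = 0.5994 / 2.3660 x 100 = 25.3%.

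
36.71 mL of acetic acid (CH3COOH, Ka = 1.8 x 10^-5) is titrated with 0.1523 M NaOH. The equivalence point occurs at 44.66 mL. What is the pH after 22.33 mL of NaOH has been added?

22.33 mL is exactly half the equivalence volume (44.66/2), i.e. the half-equivalence point.
There, n(HA) = n(A^-), so pH = pKa = -log(1.8 x 10^-5) = 4.74.

4.74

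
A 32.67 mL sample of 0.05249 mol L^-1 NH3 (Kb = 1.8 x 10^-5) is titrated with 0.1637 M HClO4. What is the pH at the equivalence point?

5.33

n(NH3) = 0.05249 x 0.03267 = 0.001715 mol; V(HClO4) at equivalence = 0.001715/0.1637 = 0.01048 L.
At equivalence the base is fully converted to NH4+; total volume = 0.04315 L, so [NH4+] = 0.001715/0.04315 = 0.03975 M.
Ka(NH4+) = Kw/Kb = 1.0e-14 / 1.8 x 10^-5 = 5.56e-10.
[H^+] = sqrt(Ka x [NH4+]) = sqrt(5.56e-10 x 0.03975) = 4.70e-6 M.
pH = -log(4.70e-6) = 5.33.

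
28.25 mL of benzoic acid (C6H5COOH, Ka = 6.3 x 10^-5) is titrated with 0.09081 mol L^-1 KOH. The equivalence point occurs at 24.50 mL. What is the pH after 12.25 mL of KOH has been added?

12.25 mL is exactly half the equivalence volume (24.50/2), i.e. the half-equivalence point.
There, n(HA) = n(A^-), so pH = pKa = -log(6.3 x 10^-5) = 4.20.

4.20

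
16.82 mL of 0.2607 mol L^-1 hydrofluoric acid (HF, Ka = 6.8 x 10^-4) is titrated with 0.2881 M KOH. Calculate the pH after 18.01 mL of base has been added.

n(acid) = 0.2607 x 0.01682 = 0.004385 mol; n(KOH) added = 0.2881 x 0.01801 = 0.005189 mol.
Base is in excess by 0.005189 - 0.004385 = 0.0008037 mol in a total volume of 0.03483 L.
[OH^-] = 0.0008037/0.03483 = 0.02308 M, so pOH = 1.64 and pH = 14.00 - 1.64 = 12.36.

12.36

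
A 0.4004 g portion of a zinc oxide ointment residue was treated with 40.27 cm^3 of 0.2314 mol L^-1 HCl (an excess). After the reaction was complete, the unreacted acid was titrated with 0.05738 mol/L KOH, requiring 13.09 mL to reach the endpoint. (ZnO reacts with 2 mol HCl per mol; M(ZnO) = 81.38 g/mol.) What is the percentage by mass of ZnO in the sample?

87.1%

Total n(HCl) added = 0.2314 x 0.04027 = 0.009318 mol.
n(KOH) used = 0.05738 x 0.01309 = 0.0007511 mol, which equals the excess n(HCl).
So n(HCl) consumed by the sample = 0.009318 - 0.0007511 = 0.008567 mol.
n(ZnO) = 0.008567 / 2 = 0.004284 mol.
mass ZnO = 0.004284 x 81.38 = 0.3486 g, so %ZnO = 0.3486/0.4004 x 100 = 87.1%.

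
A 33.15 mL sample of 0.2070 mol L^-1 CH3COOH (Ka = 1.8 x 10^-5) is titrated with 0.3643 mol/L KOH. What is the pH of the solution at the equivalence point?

n(CH3COOH) = 0.2070 x 0.03315 = 0.006862 mol; V(KOH) at equivalence = 0.006862/0.3643 = 0.01884 L.
At equivalence all the acid is converted to CH3COO-; total volume = 0.03315 + 0.01884 = 0.05199 L, so [CH3COO-] = 0.006862/0.05199 = 0.1320 M.
Kb = Kw/Ka = 1.0e-14 / 1.8 x 10^-5 = 5.56e-10.
[OH^-] = sqrt(Kb x [CH3COO-]) = sqrt(5.56e-10 x 0.1320) = 8.56e-6 M.
pOH = 5.07, so pH = 14.00 - 5.07 = 8.93.

8.93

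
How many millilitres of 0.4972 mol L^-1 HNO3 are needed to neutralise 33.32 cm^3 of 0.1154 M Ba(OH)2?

n(Ba(OH)2) = 0.1154 mol/L x 0.03332 L = 0.003845 mol.
The neutralisation is 1 Ba(OH)2 : 2 HNO3, so n(HNO3) = 0.003845 x 2/1 = 0.007690 mol.
V(HNO3) = 0.007690 / 0.4972 = 0.01547 L = 15.5 mL.

15.5 mL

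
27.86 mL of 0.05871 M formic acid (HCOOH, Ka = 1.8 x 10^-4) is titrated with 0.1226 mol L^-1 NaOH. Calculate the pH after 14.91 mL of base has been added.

11.65

n(acid) = 0.05871 x 0.02786 = 0.001636 mol; n(NaOH) added = 0.1226 x 0.01491 = 0.001828 mol.
Base is in excess by 0.001828 - 0.001636 = 0.0001923 mol in a total volume of 0.04277 L.
[OH^-] = 0.0001923/0.04277 = 0.004496 M, so pOH = 2.35 and pH = 14.00 - 2.35 = 11.65.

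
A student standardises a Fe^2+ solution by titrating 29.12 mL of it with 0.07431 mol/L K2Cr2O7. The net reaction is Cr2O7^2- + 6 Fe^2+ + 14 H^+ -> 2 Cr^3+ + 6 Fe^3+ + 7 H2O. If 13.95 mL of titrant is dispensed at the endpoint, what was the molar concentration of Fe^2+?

n(K2Cr2O7) = 0.07431 x 0.01395 = 0.001037 mol.
From the balanced equation, 1 mol K2Cr2O7 reacts with 6 mol Fe^2+, so n(Fe^2+) = 0.001037 x 6/1 = 0.006220 mol.
[Fe^2+] = 0.006220 / 0.02912 L = 0.214 M.

0.214 M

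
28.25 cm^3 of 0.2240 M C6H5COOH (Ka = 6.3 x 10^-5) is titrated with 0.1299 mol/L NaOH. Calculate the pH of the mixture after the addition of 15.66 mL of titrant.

Initial n(C6H5COOH) = 0.2240 x 0.02825 = 0.006328 mol.
n(NaOH) added = 0.1299 x 0.01566 = 0.002034 mol, converting that many moles of C6H5COOH to C6H5COO-.
Remaining n(C6H5COOH) = 0.004294 mol; n(C6H5COO-) = 0.002034 mol.
By Henderson-Hasselbalch, pH = pKa + log([A^-]/[HA]) = 4.20 + log(0.002034/0.004294) = 4.20 + (-0.32) = 3.88.

3.88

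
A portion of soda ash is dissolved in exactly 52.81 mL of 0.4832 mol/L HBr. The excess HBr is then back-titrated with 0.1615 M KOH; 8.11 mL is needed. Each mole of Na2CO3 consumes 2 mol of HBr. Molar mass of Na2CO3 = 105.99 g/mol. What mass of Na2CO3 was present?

Total n(HBr) added = 0.4832 x 0.05281 = 0.02552 mol.
n(KOH) used = 0.1615 x 0.008110 = 0.001310 mol, which equals the excess n(HBr).
So n(HBr) consumed by the sample = 0.02552 - 0.001310 = 0.02421 mol.
n(Na2CO3) = 0.02421 / 2 = 0.01210 mol.
mass = 0.01210 mol x 105.99 g/mol = 1.28 g.

1.28 g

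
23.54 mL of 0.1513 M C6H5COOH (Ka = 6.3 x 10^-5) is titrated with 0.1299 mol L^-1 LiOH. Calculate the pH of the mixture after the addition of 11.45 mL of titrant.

Initial n(C6H5COOH) = 0.1513 x 0.02354 = 0.003562 mol.
n(LiOH) added = 0.1299 x 0.01145 = 0.001487 mol, converting that many moles of C6H5COOH to C6H5COO-.
Remaining n(C6H5COOH) = 0.002074 mol; n(C6H5COO-) = 0.001487 mol.
By Henderson-Hasselbalch, pH = pKa + log([A^-]/[HA]) = 4.20 + log(0.001487/0.002074) = 4.20 + (-0.14) = 4.06.

4.06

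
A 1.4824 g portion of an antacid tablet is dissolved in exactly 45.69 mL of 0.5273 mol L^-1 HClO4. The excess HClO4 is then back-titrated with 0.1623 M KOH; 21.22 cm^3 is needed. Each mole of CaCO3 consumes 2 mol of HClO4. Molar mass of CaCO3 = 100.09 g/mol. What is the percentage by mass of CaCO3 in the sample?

Total n(HClO4) added = 0.5273 x 0.04569 = 0.02409 mol.
n(KOH) used = 0.1623 x 0.02122 = 0.003444 mol, which equals the excess n(HClO4).
So n(HClO4) consumed by the sample = 0.02409 - 0.003444 = 0.02065 mol.
n(CaCO3) = 0.02065 / 2 = 0.01032 mol.
mass CaCO3 = 0.01032 x 100.09 = 1.033 g, so %CaCO3 = 1.033/1.4824 x 100 = 69.7%.

69.7%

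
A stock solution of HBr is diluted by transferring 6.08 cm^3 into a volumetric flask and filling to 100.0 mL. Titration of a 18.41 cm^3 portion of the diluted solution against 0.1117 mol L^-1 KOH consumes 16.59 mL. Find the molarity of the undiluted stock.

n(KOH) = 0.1117 x 0.01659 = 0.001853 mol.
n(HBr) in the aliquot = 0.001853 mol.
[diluted HBr] = 0.001853 / 0.01841 = 0.1007 M.
Dilution factor = 100.0/6.080 = 16.45, so [stock] = 0.1007 x 16.45 = 1.66 M.

1.66 M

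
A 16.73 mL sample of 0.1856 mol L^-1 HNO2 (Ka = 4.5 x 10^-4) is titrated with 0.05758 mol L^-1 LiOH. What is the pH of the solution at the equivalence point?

n(HNO2) = 0.1856 x 0.01673 = 0.003105 mol; V(LiOH) at equivalence = 0.003105/0.05758 = 0.05393 L.
At equivalence all the acid is converted to NO2-; total volume = 0.01673 + 0.05393 = 0.07066 L, so [NO2-] = 0.003105/0.07066 = 0.04395 M.
Kb = Kw/Ka = 1.0e-14 / 4.5 x 10^-4 = 2.22e-11.
[OH^-] = sqrt(Kb x [NO2-]) = sqrt(2.22e-11 x 0.04395) = 9.88e-7 M.
pOH = 6.01, so pH = 14.00 - 6.01 = 7.99.

7.99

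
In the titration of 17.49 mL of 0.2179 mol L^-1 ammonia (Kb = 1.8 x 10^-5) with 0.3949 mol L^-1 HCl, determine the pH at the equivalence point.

n(NH3) = 0.2179 x 0.01749 = 0.003811 mol; V(HCl) at equivalence = 0.003811/0.3949 = 0.009651 L.
At equivalence the base is fully converted to NH4+; total volume = 0.02714 L, so [NH4+] = 0.003811/0.02714 = 0.1404 M.
Ka(NH4+) = Kw/Kb = 1.0e-14 / 1.8 x 10^-5 = 5.56e-10.
[H^+] = sqrt(Ka x [NH4+]) = sqrt(5.56e-10 x 0.1404) = 8.83e-6 M.
pH = -log(8.83e-6) = 5.05.

5.05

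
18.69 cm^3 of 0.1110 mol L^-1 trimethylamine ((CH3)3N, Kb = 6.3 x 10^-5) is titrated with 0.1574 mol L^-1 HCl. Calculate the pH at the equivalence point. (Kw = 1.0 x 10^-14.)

n((CH3)3N) = 0.1110 x 0.01869 = 0.002075 mol; V(HCl) at equivalence = 0.002075/0.1574 = 0.01318 L.
At equivalence the base is fully converted to (CH3)3NH+; total volume = 0.03187 L, so [(CH3)3NH+] = 0.002075/0.03187 = 0.06509 M.
Ka((CH3)3NH+) = Kw/Kb = 1.0e-14 / 6.3 x 10^-5 = 1.59e-10.
[H^+] = sqrt(Ka x [(CH3)3NH+]) = sqrt(1.59e-10 x 0.06509) = 3.21e-6 M.
pH = -log(3.21e-6) = 5.49.

5.49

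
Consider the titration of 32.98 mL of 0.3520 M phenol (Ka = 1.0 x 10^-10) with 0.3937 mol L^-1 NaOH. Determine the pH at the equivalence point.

n(C6H5OH) = 0.3520 x 0.03298 = 0.01161 mol; V(NaOH) at equivalence = 0.01161/0.3937 = 0.02949 L.
At equivalence all the acid is converted to C6H5O-; total volume = 0.03298 + 0.02949 = 0.06247 L, so [C6H5O-] = 0.01161/0.06247 = 0.1858 M.
Kb = Kw/Ka = 1.0e-14 / 1.0 x 10^-10 = 0.000100.
[OH^-] = sqrt(Kb x [C6H5O-]) = sqrt(0.000100 x 0.1858) = 0.00431 M.
pOH = 2.37, so pH = 14.00 - 2.37 = 11.63.

11.63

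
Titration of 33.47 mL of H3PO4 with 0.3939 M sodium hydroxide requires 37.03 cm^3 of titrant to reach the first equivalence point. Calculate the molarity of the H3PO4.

0.436 M

n(NaOH) = 0.3939 x 0.03703 = 0.01459 mol.
At the first equivalence point, 1 mol OH^- react per mol H3PO4, so n(H3PO4) = 0.01459 / 1 = 0.01459 mol.
[H3PO4] = 0.01459 / 0.03347 L = 0.436 M.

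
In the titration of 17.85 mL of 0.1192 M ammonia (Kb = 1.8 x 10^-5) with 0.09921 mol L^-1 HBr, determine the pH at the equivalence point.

n(NH3) = 0.1192 x 0.01785 = 0.002128 mol; V(HBr) at equivalence = 0.002128/0.09921 = 0.02145 L.
At equivalence the base is fully converted to NH4+; total volume = 0.03930 L, so [NH4+] = 0.002128/0.03930 = 0.05415 M.
Ka(NH4+) = Kw/Kb = 1.0e-14 / 1.8 x 10^-5 = 5.56e-10.
[H^+] = sqrt(Ka x [NH4+]) = sqrt(5.56e-10 x 0.05415) = 5.48e-6 M.
pH = -log(5.48e-6) = 5.26.

5.26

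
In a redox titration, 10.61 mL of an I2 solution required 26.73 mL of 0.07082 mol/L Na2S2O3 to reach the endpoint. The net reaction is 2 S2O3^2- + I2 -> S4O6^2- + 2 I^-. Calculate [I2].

n(Na2S2O3) = 0.07082 x 0.02673 = 0.001893 mol.
From the balanced equation, 2 mol Na2S2O3 reacts with 1 mol I2, so n(I2) = 0.001893 x 1/2 = 0.0009465 mol.
[I2] = 0.0009465 / 0.01061 L = 0.0892 M.

0.0892 M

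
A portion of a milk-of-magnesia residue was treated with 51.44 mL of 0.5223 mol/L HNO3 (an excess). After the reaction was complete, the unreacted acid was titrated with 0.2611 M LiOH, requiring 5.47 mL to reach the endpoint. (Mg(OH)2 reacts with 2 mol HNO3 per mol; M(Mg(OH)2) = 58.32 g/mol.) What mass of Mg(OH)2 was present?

Total n(HNO3) added = 0.5223 x 0.05144 = 0.02687 mol.
n(LiOH) used = 0.2611 x 0.005470 = 0.001428 mol, which equals the excess n(HNO3).
So n(HNO3) consumed by the sample = 0.02687 - 0.001428 = 0.02544 mol.
n(Mg(OH)2) = 0.02544 / 2 = 0.01272 mol.
mass = 0.01272 mol x 58.32 g/mol = 0.742 g.

0.742 g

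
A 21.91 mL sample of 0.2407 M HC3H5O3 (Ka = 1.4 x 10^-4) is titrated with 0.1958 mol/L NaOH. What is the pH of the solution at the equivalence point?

8.44

n(HC3H5O3) = 0.2407 x 0.02191 = 0.005274 mol; V(NaOH) at equivalence = 0.005274/0.1958 = 0.02693 L.
At equivalence all the acid is converted to C3H5O3-; total volume = 0.02191 + 0.02693 = 0.04884 L, so [C3H5O3-] = 0.005274/0.04884 = 0.1080 M.
Kb = Kw/Ka = 1.0e-14 / 1.4 x 10^-4 = 7.14e-11.
[OH^-] = sqrt(Kb x [C3H5O3-]) = sqrt(7.14e-11 x 0.1080) = 2.78e-6 M.
pOH = 5.56, so pH = 14.00 - 5.56 = 8.44.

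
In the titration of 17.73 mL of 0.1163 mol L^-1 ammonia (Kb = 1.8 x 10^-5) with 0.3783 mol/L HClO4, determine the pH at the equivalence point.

5.15

n(NH3) = 0.1163 x 0.01773 = 0.002062 mol; V(HClO4) at equivalence = 0.002062/0.3783 = 0.005451 L.
At equivalence the base is fully converted to NH4+; total volume = 0.02318 L, so [NH4+] = 0.002062/0.02318 = 0.08895 M.
Ka(NH4+) = Kw/Kb = 1.0e-14 / 1.8 x 10^-5 = 5.56e-10.
[H^+] = sqrt(Ka x [NH4+]) = sqrt(5.56e-10 x 0.08895) = 7.03e-6 M.
pH = -log(7.03e-6) = 5.15.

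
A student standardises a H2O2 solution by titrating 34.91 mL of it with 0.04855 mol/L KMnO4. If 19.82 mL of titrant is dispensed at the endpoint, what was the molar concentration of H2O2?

n(KMnO4) = 0.04855 x 0.01982 = 0.0009623 mol.
From the balanced equation, 2 mol KMnO4 reacts with 5 mol H2O2, so n(H2O2) = 0.0009623 x 5/2 = 0.002406 mol.
[H2O2] = 0.002406 / 0.03491 L = 0.0689 M.

0.0689 M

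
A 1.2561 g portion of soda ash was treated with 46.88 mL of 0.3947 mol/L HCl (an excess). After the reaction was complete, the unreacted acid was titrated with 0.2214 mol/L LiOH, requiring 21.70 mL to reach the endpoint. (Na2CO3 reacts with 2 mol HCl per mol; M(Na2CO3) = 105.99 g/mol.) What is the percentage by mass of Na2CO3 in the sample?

Total n(HCl) added = 0.3947 x 0.04688 = 0.01850 mol.
n(LiOH) used = 0.2214 x 0.02170 = 0.004804 mol, which equals the excess n(HCl).
So n(HCl) consumed by the sample = 0.01850 - 0.004804 = 0.01370 mol.
n(Na2CO3) = 0.01370 / 2 = 0.006850 mol.
mass Na2CO3 = 0.006850 x 105.99 = 0.7260 g, so %Na2CO3 = 0.7260/1.2561 x 100 = 57.8%.

57.8%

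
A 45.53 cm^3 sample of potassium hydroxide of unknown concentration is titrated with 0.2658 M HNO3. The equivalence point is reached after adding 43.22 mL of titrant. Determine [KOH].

n(HNO3) delivered = 0.2658 x 0.04322 = 0.01149 mol.
For a 1:1 reaction, n(KOH) = 0.01149 mol.
[KOH] = 0.01149 mol / 0.04553 L = 0.252 M.

0.252 M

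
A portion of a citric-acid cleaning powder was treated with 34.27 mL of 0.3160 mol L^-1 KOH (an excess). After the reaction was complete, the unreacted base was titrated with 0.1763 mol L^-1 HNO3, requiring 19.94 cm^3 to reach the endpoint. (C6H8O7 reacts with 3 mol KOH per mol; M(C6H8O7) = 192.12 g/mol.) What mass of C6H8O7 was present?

0.468 g

Total n(KOH) added = 0.3160 x 0.03427 = 0.01083 mol.
n(HNO3) used = 0.1763 x 0.01994 = 0.003515 mol, which equals the excess n(KOH).
So n(KOH) consumed by the sample = 0.01083 - 0.003515 = 0.007314 mol.
n(C6H8O7) = 0.007314 / 3 = 0.002438 mol.
mass = 0.002438 mol x 192.12 g/mol = 0.468 g.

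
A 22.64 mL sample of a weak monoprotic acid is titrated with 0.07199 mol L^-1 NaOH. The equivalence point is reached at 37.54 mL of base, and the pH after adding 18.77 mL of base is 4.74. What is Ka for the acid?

1.8 x 10^-5

18.77 mL is half of the equivalence volume, so this is the half-equivalence point where [HA] = [A^-].
At half-equivalence pH = pKa, so pKa = 4.74.
Ka = 10^(-4.74) = 1.8 x 10^-5.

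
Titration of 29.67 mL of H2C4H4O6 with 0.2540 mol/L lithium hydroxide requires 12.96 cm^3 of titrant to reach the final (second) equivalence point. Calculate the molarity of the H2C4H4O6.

0.0555 M

n(LiOH) = 0.2540 x 0.01296 = 0.003292 mol.
At the final (second) equivalence point, 2 mol OH^- react per mol H2C4H4O6, so n(H2C4H4O6) = 0.003292 / 2 = 0.001646 mol.
[H2C4H4O6] = 0.001646 / 0.02967 L = 0.0555 M.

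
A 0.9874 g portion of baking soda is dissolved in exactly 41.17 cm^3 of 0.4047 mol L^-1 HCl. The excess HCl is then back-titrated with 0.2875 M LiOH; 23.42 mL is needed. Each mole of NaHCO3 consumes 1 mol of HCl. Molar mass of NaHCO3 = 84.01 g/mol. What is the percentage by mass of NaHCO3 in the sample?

84.5%

Total n(HCl) added = 0.4047 x 0.04117 = 0.01666 mol.
n(LiOH) used = 0.2875 x 0.02342 = 0.006733 mol, which equals the excess n(HCl).
So n(HCl) consumed by the sample = 0.01666 - 0.006733 = 0.009928 mol.
n(NaHCO3) = 0.009928 / 1 = 0.009928 mol.
mass NaHCO3 = 0.009928 x 84.01 = 0.8341 g, so %NaHCO3 = 0.8341/0.9874 x 100 = 84.5%.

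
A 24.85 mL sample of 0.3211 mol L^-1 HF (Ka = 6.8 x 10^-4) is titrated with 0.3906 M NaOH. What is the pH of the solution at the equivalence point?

8.21

n(HF) = 0.3211 x 0.02485 = 0.007979 mol; V(NaOH) at equivalence = 0.007979/0.3906 = 0.02043 L.
At equivalence all the acid is converted to F-; total volume = 0.02485 + 0.02043 = 0.04528 L, so [F-] = 0.007979/0.04528 = 0.1762 M.
Kb = Kw/Ka = 1.0e-14 / 6.8 x 10^-4 = 1.47e-11.
[OH^-] = sqrt(Kb x [F-]) = sqrt(1.47e-11 x 0.1762) = 1.61e-6 M.
pOH = 5.79, so pH = 14.00 - 5.79 = 8.21.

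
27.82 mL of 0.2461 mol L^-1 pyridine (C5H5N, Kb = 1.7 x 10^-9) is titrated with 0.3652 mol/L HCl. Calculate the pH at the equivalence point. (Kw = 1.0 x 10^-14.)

3.03

n(C5H5N) = 0.2461 x 0.02782 = 0.006847 mol; V(HCl) at equivalence = 0.006847/0.3652 = 0.01875 L.
At equivalence the base is fully converted to C5H5NH+; total volume = 0.04657 L, so [C5H5NH+] = 0.006847/0.04657 = 0.1470 M.
Ka(C5H5NH+) = Kw/Kb = 1.0e-14 / 1.7 x 10^-9 = 5.88e-6.
[H^+] = sqrt(Ka x [C5H5NH+]) = sqrt(5.88e-6 x 0.1470) = 0.000930 M.
pH = -log(0.000930) = 3.03.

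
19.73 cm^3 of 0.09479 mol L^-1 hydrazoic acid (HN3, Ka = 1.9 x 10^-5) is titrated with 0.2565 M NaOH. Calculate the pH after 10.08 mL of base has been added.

12.38

n(acid) = 0.09479 x 0.01973 = 0.001870 mol; n(NaOH) added = 0.2565 x 0.01008 = 0.002586 mol.
Base is in excess by 0.002586 - 0.001870 = 0.0007153 mol in a total volume of 0.02981 L.
[OH^-] = 0.0007153/0.02981 = 0.02400 M, so pOH = 1.62 and pH = 14.00 - 1.62 = 12.38.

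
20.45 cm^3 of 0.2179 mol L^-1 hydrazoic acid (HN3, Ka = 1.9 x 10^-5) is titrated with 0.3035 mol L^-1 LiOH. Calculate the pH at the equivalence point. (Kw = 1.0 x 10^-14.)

8.91

n(HN3) = 0.2179 x 0.02045 = 0.004456 mol; V(LiOH) at equivalence = 0.004456/0.3035 = 0.01468 L.
At equivalence all the acid is converted to N3-; total volume = 0.02045 + 0.01468 = 0.03513 L, so [N3-] = 0.004456/0.03513 = 0.1268 M.
Kb = Kw/Ka = 1.0e-14 / 1.9 x 10^-5 = 5.26e-10.
[OH^-] = sqrt(Kb x [N3-]) = sqrt(5.26e-10 x 0.1268) = 8.17e-6 M.
pOH = 5.09, so pH = 14.00 - 5.09 = 8.91.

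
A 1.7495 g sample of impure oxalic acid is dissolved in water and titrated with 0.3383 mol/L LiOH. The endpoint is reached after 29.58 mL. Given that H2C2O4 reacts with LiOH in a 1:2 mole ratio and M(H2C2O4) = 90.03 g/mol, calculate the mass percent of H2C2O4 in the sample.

25.7%

n(LiOH) = 0.3383 x 0.02958 = 0.01001 mol.
n(H2C2O4) = 0.01001 / 2 = 0.005003 mol.
mass of H2C2O4 = 0.005003 x 90.03 = 0.4505 g.
% purity = 0.4505 / 1.7495 x 100 = 25.7%.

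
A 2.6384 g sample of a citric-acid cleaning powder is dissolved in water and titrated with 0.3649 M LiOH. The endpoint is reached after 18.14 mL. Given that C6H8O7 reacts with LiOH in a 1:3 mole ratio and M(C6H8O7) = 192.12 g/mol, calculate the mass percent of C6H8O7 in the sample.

16.1%

n(LiOH) = 0.3649 x 0.01814 = 0.006619 mol.
n(C6H8O7) = 0.006619 / 3 = 0.002206 mol.
mass of C6H8O7 = 0.002206 x 192.12 = 0.4239 g.
% purity = 0.4239 / 2.6384 x 100 = 16.1%.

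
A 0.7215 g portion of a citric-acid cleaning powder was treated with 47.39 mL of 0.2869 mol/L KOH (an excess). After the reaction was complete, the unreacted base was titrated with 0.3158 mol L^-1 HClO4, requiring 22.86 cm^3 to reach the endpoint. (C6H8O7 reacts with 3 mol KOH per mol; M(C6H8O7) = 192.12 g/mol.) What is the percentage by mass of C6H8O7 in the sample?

56.6%

Total n(KOH) added = 0.2869 x 0.04739 = 0.01360 mol.
n(HClO4) used = 0.3158 x 0.02286 = 0.007219 mol, which equals the excess n(KOH).
So n(KOH) consumed by the sample = 0.01360 - 0.007219 = 0.006377 mol.
n(C6H8O7) = 0.006377 / 3 = 0.002126 mol.
mass C6H8O7 = 0.002126 x 192.12 = 0.4084 g, so %C6H8O7 = 0.4084/0.7215 x 100 = 56.6%.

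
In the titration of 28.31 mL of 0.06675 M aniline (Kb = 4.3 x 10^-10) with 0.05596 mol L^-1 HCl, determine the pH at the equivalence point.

n(C6H5NH2) = 0.06675 x 0.02831 = 0.001890 mol; V(HCl) at equivalence = 0.001890/0.05596 = 0.03377 L.
At equivalence the base is fully converted to C6H5NH3+; total volume = 0.06208 L, so [C6H5NH3+] = 0.001890/0.06208 = 0.03044 M.
Ka(C6H5NH3+) = Kw/Kb = 1.0e-14 / 4.3 x 10^-10 = 2.33e-5.
[H^+] = sqrt(Ka x [C6H5NH3+]) = sqrt(2.33e-5 x 0.03044) = 0.000841 M.
pH = -log(0.000841) = 3.08.

3.08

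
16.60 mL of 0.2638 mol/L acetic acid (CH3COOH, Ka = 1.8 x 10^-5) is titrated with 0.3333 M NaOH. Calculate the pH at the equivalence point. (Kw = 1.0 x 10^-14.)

n(CH3COOH) = 0.2638 x 0.01660 = 0.004379 mol; V(NaOH) at equivalence = 0.004379/0.3333 = 0.01314 L.
At equivalence all the acid is converted to CH3COO-; total volume = 0.01660 + 0.01314 = 0.02974 L, so [CH3COO-] = 0.004379/0.02974 = 0.1473 M.
Kb = Kw/Ka = 1.0e-14 / 1.8 x 10^-5 = 5.56e-10.
[OH^-] = sqrt(Kb x [CH3COO-]) = sqrt(5.56e-10 x 0.1473) = 9.04e-6 M.
pOH = 5.04, so pH = 14.00 - 5.04 = 8.96.

8.96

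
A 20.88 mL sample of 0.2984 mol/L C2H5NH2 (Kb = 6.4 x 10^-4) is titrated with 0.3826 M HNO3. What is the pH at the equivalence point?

5.79

n(C2H5NH2) = 0.2984 x 0.02088 = 0.006231 mol; V(HNO3) at equivalence = 0.006231/0.3826 = 0.01628 L.
At equivalence the base is fully converted to C2H5NH3+; total volume = 0.03716 L, so [C2H5NH3+] = 0.006231/0.03716 = 0.1676 M.
Ka(C2H5NH3+) = Kw/Kb = 1.0e-14 / 6.4 x 10^-4 = 1.56e-11.
[H^+] = sqrt(Ka x [C2H5NH3+]) = sqrt(1.56e-11 x 0.1676) = 1.62e-6 M.
pH = -log(1.62e-6) = 5.79.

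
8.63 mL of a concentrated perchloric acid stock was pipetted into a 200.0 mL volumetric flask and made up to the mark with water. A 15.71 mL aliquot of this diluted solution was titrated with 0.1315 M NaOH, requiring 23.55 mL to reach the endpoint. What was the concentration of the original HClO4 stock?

n(NaOH) = 0.1315 x 0.02355 = 0.003097 mol.
n(HClO4) in the aliquot = 0.003097 mol.
[diluted HClO4] = 0.003097 / 0.01571 = 0.1971 M.
Dilution factor = 200.0/8.630 = 23.17, so [stock] = 0.1971 x 23.17 = 4.57 M.

4.57 M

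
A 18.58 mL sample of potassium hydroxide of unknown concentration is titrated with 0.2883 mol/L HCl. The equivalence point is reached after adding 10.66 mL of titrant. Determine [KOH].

n(HCl) delivered = 0.2883 x 0.01066 = 0.003073 mol.
For a 1:1 reaction, n(KOH) = 0.003073 mol.
[KOH] = 0.003073 mol / 0.01858 L = 0.165 M.

0.165 M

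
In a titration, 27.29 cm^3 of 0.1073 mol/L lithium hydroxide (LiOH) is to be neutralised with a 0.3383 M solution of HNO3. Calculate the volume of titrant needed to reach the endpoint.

8.66 mL

n(LiOH) = 0.1073 mol/L x 0.02729 L = 0.002928 mol.
At equivalence n(HNO3) = n(LiOH) = 0.002928 mol.
V(HNO3) = 0.002928 / 0.3383 = 0.008656 L = 8.66 mL.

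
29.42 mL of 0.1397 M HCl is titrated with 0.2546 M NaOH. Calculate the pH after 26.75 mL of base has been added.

12.68

n(acid) = 0.1397 x 0.02942 = 0.004110 mol; n(NaOH) added = 0.2546 x 0.02675 = 0.006811 mol.
Base is in excess by 0.006811 - 0.004110 = 0.002701 mol in a total volume of 0.05617 L.
[OH^-] = 0.002701/0.05617 = 0.04808 M, so pOH = 1.32 and pH = 14.00 - 1.32 = 12.68.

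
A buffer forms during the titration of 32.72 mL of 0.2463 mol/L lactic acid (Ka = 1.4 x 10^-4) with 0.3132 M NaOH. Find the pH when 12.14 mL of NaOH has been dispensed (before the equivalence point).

3.80

Initial n(HC3H5O3) = 0.2463 x 0.03272 = 0.008059 mol.
n(NaOH) added = 0.3132 x 0.01214 = 0.003802 mol, converting that many moles of HC3H5O3 to C3H5O3-.
Remaining n(HC3H5O3) = 0.004257 mol; n(C3H5O3-) = 0.003802 mol.
By Henderson-Hasselbalch, pH = pKa + log([A^-]/[HA]) = 3.85 + log(0.003802/0.004257) = 3.85 + (-0.05) = 3.80.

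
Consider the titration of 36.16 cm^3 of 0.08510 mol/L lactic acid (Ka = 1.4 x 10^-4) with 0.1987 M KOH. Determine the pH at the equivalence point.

n(HC3H5O3) = 0.08510 x 0.03616 = 0.003077 mol; V(KOH) at equivalence = 0.003077/0.1987 = 0.01549 L.
At equivalence all the acid is converted to C3H5O3-; total volume = 0.03616 + 0.01549 = 0.05165 L, so [C3H5O3-] = 0.003077/0.05165 = 0.05958 M.
Kb = Kw/Ka = 1.0e-14 / 1.4 x 10^-4 = 7.14e-11.
[OH^-] = sqrt(Kb x [C3H5O3-]) = sqrt(7.14e-11 x 0.05958) = 2.06e-6 M.
pOH = 5.69, so pH = 14.00 - 5.69 = 8.31.

8.31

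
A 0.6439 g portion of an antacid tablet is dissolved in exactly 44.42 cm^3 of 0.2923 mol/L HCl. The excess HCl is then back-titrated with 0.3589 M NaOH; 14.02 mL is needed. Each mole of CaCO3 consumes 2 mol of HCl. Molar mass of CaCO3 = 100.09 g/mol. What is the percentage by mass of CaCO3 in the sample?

61.8%

Total n(HCl) added = 0.2923 x 0.04442 = 0.01298 mol.
n(NaOH) used = 0.3589 x 0.01402 = 0.005032 mol, which equals the excess n(HCl).
So n(HCl) consumed by the sample = 0.01298 - 0.005032 = 0.007952 mol.
n(CaCO3) = 0.007952 / 2 = 0.003976 mol.
mass CaCO3 = 0.003976 x 100.09 = 0.3980 g, so %CaCO3 = 0.3980/0.6439 x 100 = 61.8%.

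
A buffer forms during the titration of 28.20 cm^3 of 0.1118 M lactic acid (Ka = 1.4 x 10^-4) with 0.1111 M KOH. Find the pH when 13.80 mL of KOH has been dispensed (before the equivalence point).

Initial n(HC3H5O3) = 0.1118 x 0.02820 = 0.003153 mol.
n(KOH) added = 0.1111 x 0.01380 = 0.001533 mol, converting that many moles of HC3H5O3 to C3H5O3-.
Remaining n(HC3H5O3) = 0.001620 mol; n(C3H5O3-) = 0.001533 mol.
By Henderson-Hasselbalch, pH = pKa + log([A^-]/[HA]) = 3.85 + log(0.001533/0.001620) = 3.85 + (-0.02) = 3.83.

3.83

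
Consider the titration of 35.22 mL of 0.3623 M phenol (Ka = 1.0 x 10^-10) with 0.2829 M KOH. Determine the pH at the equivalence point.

11.60

n(C6H5OH) = 0.3623 x 0.03522 = 0.01276 mol; V(KOH) at equivalence = 0.01276/0.2829 = 0.04511 L.
At equivalence all the acid is converted to C6H5O-; total volume = 0.03522 + 0.04511 = 0.08033 L, so [C6H5O-] = 0.01276/0.08033 = 0.1589 M.
Kb = Kw/Ka = 1.0e-14 / 1.0 x 10^-10 = 0.000100.
[OH^-] = sqrt(Kb x [C6H5O-]) = sqrt(0.000100 x 0.1589) = 0.00399 M.
pOH = 2.40, so pH = 14.00 - 2.40 = 11.60.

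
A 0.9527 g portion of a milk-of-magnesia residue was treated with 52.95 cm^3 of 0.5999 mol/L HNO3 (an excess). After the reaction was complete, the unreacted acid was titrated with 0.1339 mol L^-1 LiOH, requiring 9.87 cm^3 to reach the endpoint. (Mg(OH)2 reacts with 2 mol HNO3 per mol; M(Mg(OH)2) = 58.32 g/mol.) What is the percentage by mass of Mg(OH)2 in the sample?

93.2%

Total n(HNO3) added = 0.5999 x 0.05295 = 0.03176 mol.
n(LiOH) used = 0.1339 x 0.009870 = 0.001322 mol, which equals the excess n(HNO3).
So n(HNO3) consumed by the sample = 0.03176 - 0.001322 = 0.03044 mol.
n(Mg(OH)2) = 0.03044 / 2 = 0.01522 mol.
mass Mg(OH)2 = 0.01522 x 58.32 = 0.8877 g, so %Mg(OH)2 = 0.8877/0.9527 x 100 = 93.2%.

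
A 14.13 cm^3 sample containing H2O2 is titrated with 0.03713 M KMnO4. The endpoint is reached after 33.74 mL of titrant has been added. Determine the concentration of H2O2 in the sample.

n(KMnO4) = 0.03713 x 0.03374 = 0.001253 mol.
From the balanced equation, 2 mol KMnO4 reacts with 5 mol H2O2, so n(H2O2) = 0.001253 x 5/2 = 0.003132 mol.
[H2O2] = 0.003132 / 0.01413 L = 0.222 M.

0.222 M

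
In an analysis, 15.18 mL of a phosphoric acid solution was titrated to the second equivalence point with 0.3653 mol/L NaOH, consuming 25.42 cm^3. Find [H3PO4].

n(NaOH) = 0.3653 x 0.02542 = 0.009286 mol.
At the second equivalence point, 2 mol OH^- react per mol H3PO4, so n(H3PO4) = 0.009286 / 2 = 0.004643 mol.
[H3PO4] = 0.004643 / 0.01518 L = 0.306 M.

0.306 M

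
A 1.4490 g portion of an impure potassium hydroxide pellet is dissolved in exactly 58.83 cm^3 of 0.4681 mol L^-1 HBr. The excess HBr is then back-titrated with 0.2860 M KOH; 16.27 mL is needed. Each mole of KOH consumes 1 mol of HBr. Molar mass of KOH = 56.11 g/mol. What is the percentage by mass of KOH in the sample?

Total n(HBr) added = 0.4681 x 0.05883 = 0.02754 mol.
n(KOH) used = 0.2860 x 0.01627 = 0.004653 mol, which equals the excess n(HBr).
So n(HBr) consumed by the sample = 0.02754 - 0.004653 = 0.02289 mol.
n(KOH) = 0.02289 / 1 = 0.02289 mol.
mass KOH = 0.02289 x 56.11 = 1.284 g, so %KOH = 1.284/1.4490 x 100 = 88.6%.

88.6%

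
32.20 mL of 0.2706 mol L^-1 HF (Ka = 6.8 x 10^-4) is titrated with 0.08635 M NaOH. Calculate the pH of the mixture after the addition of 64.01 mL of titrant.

Initial n(HF) = 0.2706 x 0.03220 = 0.008713 mol.
n(NaOH) added = 0.08635 x 0.06401 = 0.005527 mol, converting that many moles of HF to F-.
Remaining n(HF) = 0.003186 mol; n(F-) = 0.005527 mol.
By Henderson-Hasselbalch, pH = pKa + log([A^-]/[HA]) = 3.17 + log(0.005527/0.003186) = 3.17 + (+0.24) = 3.41.

3.41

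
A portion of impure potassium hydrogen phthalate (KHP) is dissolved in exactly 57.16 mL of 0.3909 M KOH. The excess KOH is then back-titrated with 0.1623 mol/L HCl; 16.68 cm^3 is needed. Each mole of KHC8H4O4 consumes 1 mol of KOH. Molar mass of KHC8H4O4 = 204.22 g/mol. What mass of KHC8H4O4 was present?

4.01 g

Total n(KOH) added = 0.3909 x 0.05716 = 0.02234 mol.
n(HCl) used = 0.1623 x 0.01668 = 0.002707 mol, which equals the excess n(KOH).
So n(KOH) consumed by the sample = 0.02234 - 0.002707 = 0.01964 mol.
n(KHC8H4O4) = 0.01964 / 1 = 0.01964 mol.
mass = 0.01964 mol x 204.22 g/mol = 4.01 g.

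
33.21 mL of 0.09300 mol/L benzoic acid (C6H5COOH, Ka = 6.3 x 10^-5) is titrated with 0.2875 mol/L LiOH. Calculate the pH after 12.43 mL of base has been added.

n(acid) = 0.09300 x 0.03321 = 0.003089 mol; n(LiOH) added = 0.2875 x 0.01243 = 0.003574 mol.
Base is in excess by 0.003574 - 0.003089 = 0.0004851 mol in a total volume of 0.04564 L.
[OH^-] = 0.0004851/0.04564 = 0.01063 M, so pOH = 1.97 and pH = 14.00 - 1.97 = 12.03.

12.03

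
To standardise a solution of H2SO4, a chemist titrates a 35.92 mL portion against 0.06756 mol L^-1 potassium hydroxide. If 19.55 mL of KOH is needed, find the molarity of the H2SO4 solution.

n(KOH) delivered = 0.06756 x 0.01955 = 0.001321 mol.
The reaction is 1 H2SO4 + 2 KOH, so n(H2SO4) = 0.001321 x 1/2 = 0.0006604 mol.
[H2SO4] = 0.0006604 mol / 0.03592 L = 0.0184 M.

0.0184 M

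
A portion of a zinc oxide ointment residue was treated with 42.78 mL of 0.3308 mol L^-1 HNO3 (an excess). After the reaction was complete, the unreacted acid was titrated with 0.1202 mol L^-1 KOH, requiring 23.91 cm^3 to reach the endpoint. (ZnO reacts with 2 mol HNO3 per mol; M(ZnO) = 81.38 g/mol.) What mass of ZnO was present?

0.459 g

Total n(HNO3) added = 0.3308 x 0.04278 = 0.01415 mol.
n(KOH) used = 0.1202 x 0.02391 = 0.002874 mol, which equals the excess n(HNO3).
So n(HNO3) consumed by the sample = 0.01415 - 0.002874 = 0.01128 mol.
n(ZnO) = 0.01128 / 2 = 0.005639 mol.
mass = 0.005639 mol x 81.38 g/mol = 0.459 g.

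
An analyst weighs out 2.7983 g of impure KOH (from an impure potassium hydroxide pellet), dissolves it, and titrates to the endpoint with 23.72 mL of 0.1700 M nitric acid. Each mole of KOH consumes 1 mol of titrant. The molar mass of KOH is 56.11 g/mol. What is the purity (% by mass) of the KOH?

8.09%

n(HNO3) = 0.1700 x 0.02372 = 0.004032 mol.
n(KOH) = 0.004032 / 1 = 0.004032 mol.
mass of KOH = 0.004032 x 56.11 = 0.2263 g.
% purity = 0.2263 / 2.7983 x 100 = 8.09%.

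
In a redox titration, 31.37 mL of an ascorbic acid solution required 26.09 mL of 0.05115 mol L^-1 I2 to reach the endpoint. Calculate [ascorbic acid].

0.0425 M

n(I2) = 0.05115 x 0.02609 = 0.001335 mol.
From the balanced equation, 1 mol I2 reacts with 1 mol ascorbic acid, so n(ascorbic acid) = 0.001335 x 1/1 = 0.001335 mol.
[ascorbic acid] = 0.001335 / 0.03137 L = 0.0425 M.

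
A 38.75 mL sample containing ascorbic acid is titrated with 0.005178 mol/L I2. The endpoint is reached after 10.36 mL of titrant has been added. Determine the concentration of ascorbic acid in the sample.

n(I2) = 0.005178 x 0.01036 = 5.364e-5 mol.
From the balanced equation, 1 mol I2 reacts with 1 mol ascorbic acid, so n(ascorbic acid) = 5.364e-5 x 1/1 = 5.364e-5 mol.
[ascorbic acid] = 5.364e-5 / 0.03875 L = 0.00138 M.

0.00138 M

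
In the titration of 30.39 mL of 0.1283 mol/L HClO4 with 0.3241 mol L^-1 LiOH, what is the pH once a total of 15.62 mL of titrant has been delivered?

12.40

n(acid) = 0.1283 x 0.03039 = 0.003899 mol; n(LiOH) added = 0.3241 x 0.01562 = 0.005062 mol.
Base is in excess by 0.005062 - 0.003899 = 0.001163 mol in a total volume of 0.04601 L.
[OH^-] = 0.001163/0.04601 = 0.02529 M, so pOH = 1.60 and pH = 14.00 - 1.60 = 12.40.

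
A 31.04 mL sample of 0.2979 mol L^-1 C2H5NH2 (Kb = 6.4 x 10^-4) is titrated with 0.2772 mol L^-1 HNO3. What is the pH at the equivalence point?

n(C2H5NH2) = 0.2979 x 0.03104 = 0.009247 mol; V(HNO3) at equivalence = 0.009247/0.2772 = 0.03336 L.
At equivalence the base is fully converted to C2H5NH3+; total volume = 0.06440 L, so [C2H5NH3+] = 0.009247/0.06440 = 0.1436 M.
Ka(C2H5NH3+) = Kw/Kb = 1.0e-14 / 6.4 x 10^-4 = 1.56e-11.
[H^+] = sqrt(Ka x [C2H5NH3+]) = sqrt(1.56e-11 x 0.1436) = 1.50e-6 M.
pH = -log(1.50e-6) = 5.82.

5.82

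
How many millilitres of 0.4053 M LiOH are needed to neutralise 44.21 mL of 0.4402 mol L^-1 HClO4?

n(HClO4) = 0.4402 mol/L x 0.04421 L = 0.01946 mol.
At equivalence n(LiOH) = n(HClO4) = 0.01946 mol.
V(LiOH) = 0.01946 / 0.4053 = 0.04802 L = 48.0 mL.

48.0 mL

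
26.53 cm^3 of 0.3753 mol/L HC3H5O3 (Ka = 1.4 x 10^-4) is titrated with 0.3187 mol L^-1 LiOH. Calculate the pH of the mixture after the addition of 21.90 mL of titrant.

4.22

Initial n(HC3H5O3) = 0.3753 x 0.02653 = 0.009957 mol.
n(LiOH) added = 0.3187 x 0.02190 = 0.006980 mol, converting that many moles of HC3H5O3 to C3H5O3-.
Remaining n(HC3H5O3) = 0.002977 mol; n(C3H5O3-) = 0.006980 mol.
By Henderson-Hasselbalch, pH = pKa + log([A^-]/[HA]) = 3.85 + log(0.006980/0.002977) = 3.85 + (+0.37) = 4.22.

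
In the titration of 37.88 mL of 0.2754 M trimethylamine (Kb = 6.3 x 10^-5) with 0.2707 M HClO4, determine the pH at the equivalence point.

n((CH3)3N) = 0.2754 x 0.03788 = 0.01043 mol; V(HClO4) at equivalence = 0.01043/0.2707 = 0.03854 L.
At equivalence the base is fully converted to (CH3)3NH+; total volume = 0.07642 L, so [(CH3)3NH+] = 0.01043/0.07642 = 0.1365 M.
Ka((CH3)3NH+) = Kw/Kb = 1.0e-14 / 6.3 x 10^-5 = 1.59e-10.
[H^+] = sqrt(Ka x [(CH3)3NH+]) = sqrt(1.59e-10 x 0.1365) = 4.66e-6 M.
pH = -log(4.66e-6) = 5.33.

5.33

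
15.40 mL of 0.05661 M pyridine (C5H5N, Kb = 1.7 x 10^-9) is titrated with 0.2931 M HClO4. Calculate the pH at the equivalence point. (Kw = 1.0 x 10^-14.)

n(C5H5N) = 0.05661 x 0.01540 = 0.0008718 mol; V(HClO4) at equivalence = 0.0008718/0.2931 = 0.002974 L.
At equivalence the base is fully converted to C5H5NH+; total volume = 0.01837 L, so [C5H5NH+] = 0.0008718/0.01837 = 0.04745 M.
Ka(C5H5NH+) = Kw/Kb = 1.0e-14 / 1.7 x 10^-9 = 5.88e-6.
[H^+] = sqrt(Ka x [C5H5NH+]) = sqrt(5.88e-6 x 0.04745) = 0.000528 M.
pH = -log(0.000528) = 3.28.

3.28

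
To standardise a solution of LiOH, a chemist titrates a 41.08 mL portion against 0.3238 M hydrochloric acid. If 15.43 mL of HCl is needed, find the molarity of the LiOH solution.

n(HCl) delivered = 0.3238 x 0.01543 = 0.004996 mol.
For a 1:1 reaction, n(LiOH) = 0.004996 mol.
[LiOH] = 0.004996 mol / 0.04108 L = 0.122 M.

0.122 M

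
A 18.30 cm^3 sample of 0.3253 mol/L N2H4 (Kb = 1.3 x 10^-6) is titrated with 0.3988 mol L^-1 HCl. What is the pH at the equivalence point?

n(N2H4) = 0.3253 x 0.01830 = 0.005953 mol; V(HCl) at equivalence = 0.005953/0.3988 = 0.01493 L.
At equivalence the base is fully converted to N2H5+; total volume = 0.03323 L, so [N2H5+] = 0.005953/0.03323 = 0.1792 M.
Ka(N2H5+) = Kw/Kb = 1.0e-14 / 1.3 x 10^-6 = 7.69e-9.
[H^+] = sqrt(Ka x [N2H5+]) = sqrt(7.69e-9 x 0.1792) = 3.71e-5 M.
pH = -log(3.71e-5) = 4.43.

4.43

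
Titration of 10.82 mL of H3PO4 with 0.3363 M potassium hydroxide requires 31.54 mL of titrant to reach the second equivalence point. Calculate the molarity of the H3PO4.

n(KOH) = 0.3363 x 0.03154 = 0.01061 mol.
At the second equivalence point, 2 mol OH^- react per mol H3PO4, so n(H3PO4) = 0.01061 / 2 = 0.005303 mol.
[H3PO4] = 0.005303 / 0.01082 L = 0.490 M.

0.490 M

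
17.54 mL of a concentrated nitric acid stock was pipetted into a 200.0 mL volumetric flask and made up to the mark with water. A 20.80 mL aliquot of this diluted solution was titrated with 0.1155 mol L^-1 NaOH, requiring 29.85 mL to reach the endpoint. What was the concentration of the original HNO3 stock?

n(NaOH) = 0.1155 x 0.02985 = 0.003448 mol.
n(HNO3) in the aliquot = 0.003448 mol.
[diluted HNO3] = 0.003448 / 0.02080 = 0.1658 M.
Dilution factor = 200.0/17.54 = 11.40, so [stock] = 0.1658 x 11.40 = 1.89 M.

1.89 M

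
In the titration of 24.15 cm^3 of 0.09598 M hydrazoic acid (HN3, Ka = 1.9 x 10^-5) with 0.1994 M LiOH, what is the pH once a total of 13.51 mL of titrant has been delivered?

n(acid) = 0.09598 x 0.02415 = 0.002318 mol; n(LiOH) added = 0.1994 x 0.01351 = 0.002694 mol.
Base is in excess by 0.002694 - 0.002318 = 0.0003760 mol in a total volume of 0.03766 L.
[OH^-] = 0.0003760/0.03766 = 0.009983 M, so pOH = 2.00 and pH = 14.00 - 2.00 = 12.00.

12.00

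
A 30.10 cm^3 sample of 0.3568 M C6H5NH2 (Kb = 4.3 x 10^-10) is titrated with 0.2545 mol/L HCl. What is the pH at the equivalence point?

2.73

n(C6H5NH2) = 0.3568 x 0.03010 = 0.01074 mol; V(HCl) at equivalence = 0.01074/0.2545 = 0.04220 L.
At equivalence the base is fully converted to C6H5NH3+; total volume = 0.07230 L, so [C6H5NH3+] = 0.01074/0.07230 = 0.1485 M.
Ka(C6H5NH3+) = Kw/Kb = 1.0e-14 / 4.3 x 10^-10 = 2.33e-5.
[H^+] = sqrt(Ka x [C6H5NH3+]) = sqrt(2.33e-5 x 0.1485) = 0.00186 M.
pH = -log(0.00186) = 2.73.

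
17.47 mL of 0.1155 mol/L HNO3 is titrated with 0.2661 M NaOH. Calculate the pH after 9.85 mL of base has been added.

n(acid) = 0.1155 x 0.01747 = 0.002018 mol; n(NaOH) added = 0.2661 x 0.009850 = 0.002621 mol.
Base is in excess by 0.002621 - 0.002018 = 0.0006033 mol in a total volume of 0.02732 L.
[OH^-] = 0.0006033/0.02732 = 0.02208 M, so pOH = 1.66 and pH = 14.00 - 1.66 = 12.34.

12.34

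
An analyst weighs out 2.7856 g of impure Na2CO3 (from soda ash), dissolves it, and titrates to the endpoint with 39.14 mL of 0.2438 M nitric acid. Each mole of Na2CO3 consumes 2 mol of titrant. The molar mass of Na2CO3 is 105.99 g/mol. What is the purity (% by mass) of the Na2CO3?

18.2%

n(HNO3) = 0.2438 x 0.03914 = 0.009542 mol.
n(Na2CO3) = 0.009542 / 2 = 0.004771 mol.
mass of Na2CO3 = 0.004771 x 105.99 = 0.5057 g.
% purity = 0.5057 / 2.7856 x 100 = 18.2%.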